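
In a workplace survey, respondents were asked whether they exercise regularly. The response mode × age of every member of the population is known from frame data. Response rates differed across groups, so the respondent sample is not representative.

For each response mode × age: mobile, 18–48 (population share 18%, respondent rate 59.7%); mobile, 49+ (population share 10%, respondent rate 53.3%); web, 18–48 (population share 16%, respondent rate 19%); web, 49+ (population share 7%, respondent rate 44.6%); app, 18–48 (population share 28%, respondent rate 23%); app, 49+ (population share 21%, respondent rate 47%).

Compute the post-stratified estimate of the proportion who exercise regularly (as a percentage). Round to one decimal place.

38.5%

Each cell contributes population-share × respondent value:
  mobile, 18–48: 0.18 × 59.7 = 10.746
  mobile, 49+: 0.1 × 53.3 = 5.33
  web, 18–48: 0.16 × 19 = 3.04
  web, 49+: 0.07 × 44.6 = 3.122
  app, 18–48: 0.28 × 23 = 6.44
  app, 49+: 0.21 × 47 = 9.87
Post-stratified estimate = 38.548 → 38.5%.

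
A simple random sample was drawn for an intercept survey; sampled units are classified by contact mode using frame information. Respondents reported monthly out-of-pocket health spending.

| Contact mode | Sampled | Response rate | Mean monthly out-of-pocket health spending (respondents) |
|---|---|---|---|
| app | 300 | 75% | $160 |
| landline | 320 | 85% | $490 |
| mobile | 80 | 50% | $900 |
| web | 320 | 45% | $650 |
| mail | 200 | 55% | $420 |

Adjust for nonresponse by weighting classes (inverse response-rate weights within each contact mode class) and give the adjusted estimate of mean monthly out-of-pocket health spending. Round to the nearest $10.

$470

Inverse-response-rate weighting restores each class to its sampled count, so class totals weight by n_sampled:
  app: 300 × 160 = 48,000
  landline: 320 × 490 = 156,800
  mobile: 80 × 900 = 72,000
  web: 320 × 650 = 208,000
  mail: 200 × 420 = 84,000
Adjusted estimate = 568,800 / 1,220 = 466.23 → $470.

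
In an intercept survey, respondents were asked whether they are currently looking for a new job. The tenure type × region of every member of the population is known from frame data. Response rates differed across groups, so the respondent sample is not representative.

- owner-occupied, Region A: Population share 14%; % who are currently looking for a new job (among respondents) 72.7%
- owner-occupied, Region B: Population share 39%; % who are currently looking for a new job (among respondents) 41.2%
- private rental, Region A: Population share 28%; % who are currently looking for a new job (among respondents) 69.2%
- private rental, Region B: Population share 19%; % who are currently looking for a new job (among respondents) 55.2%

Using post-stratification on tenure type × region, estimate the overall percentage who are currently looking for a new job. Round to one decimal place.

56.1%

Weight each group's respondent value by its population share:
  owner-occupied, Region A: 0.14 × 72.7 = 10.178
  owner-occupied, Region B: 0.39 × 41.2 = 16.068
  private rental, Region A: 0.28 × 69.2 = 19.376
  private rental, Region B: 0.19 × 55.2 = 10.488
Post-stratified estimate = 56.11 → 56.1%.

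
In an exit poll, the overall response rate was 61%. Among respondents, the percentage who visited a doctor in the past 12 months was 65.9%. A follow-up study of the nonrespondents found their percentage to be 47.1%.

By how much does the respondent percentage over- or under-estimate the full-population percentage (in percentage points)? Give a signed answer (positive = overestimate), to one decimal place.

Nonresponse fraction = 1 − 0.61 = 0.39.
Bias = (nonresponse fraction) × (respondent percentage − nonrespondent percentage)
     = 0.39 × (65.9 − 47.1) = 0.39 × 18.8 = 7.332.

+7.3 percentage points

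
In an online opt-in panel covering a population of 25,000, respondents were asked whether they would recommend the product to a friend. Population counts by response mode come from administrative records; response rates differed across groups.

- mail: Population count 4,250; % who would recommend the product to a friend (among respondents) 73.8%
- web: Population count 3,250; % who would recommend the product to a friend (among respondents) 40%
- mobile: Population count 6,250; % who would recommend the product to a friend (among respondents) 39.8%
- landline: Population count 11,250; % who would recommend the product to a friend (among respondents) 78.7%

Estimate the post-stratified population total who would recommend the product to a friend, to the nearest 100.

15,800

Apply each group's respondent rate to its population count:
  mail: 4,250 × 73.8% = 3136.5
  web: 3,250 × 40% = 1300
  mobile: 6,250 × 39.8% = 2487.5
  landline: 11,250 × 78.7% = 8853.75
Estimated total = 15777.8 → 15,800.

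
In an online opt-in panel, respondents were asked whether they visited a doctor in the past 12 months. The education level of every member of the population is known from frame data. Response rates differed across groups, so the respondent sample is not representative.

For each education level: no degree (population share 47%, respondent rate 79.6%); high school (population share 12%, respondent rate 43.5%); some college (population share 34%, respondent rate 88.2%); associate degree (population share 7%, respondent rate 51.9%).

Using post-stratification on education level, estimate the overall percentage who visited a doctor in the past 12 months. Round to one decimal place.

Reweight to the known education level distribution:
  no degree: 0.47 × 79.6 = 37.412
  high school: 0.12 × 43.5 = 5.22
  some college: 0.34 × 88.2 = 29.988
  associate degree: 0.07 × 51.9 = 3.633
Post-stratified estimate = 76.253 → 76.3%.

76.3%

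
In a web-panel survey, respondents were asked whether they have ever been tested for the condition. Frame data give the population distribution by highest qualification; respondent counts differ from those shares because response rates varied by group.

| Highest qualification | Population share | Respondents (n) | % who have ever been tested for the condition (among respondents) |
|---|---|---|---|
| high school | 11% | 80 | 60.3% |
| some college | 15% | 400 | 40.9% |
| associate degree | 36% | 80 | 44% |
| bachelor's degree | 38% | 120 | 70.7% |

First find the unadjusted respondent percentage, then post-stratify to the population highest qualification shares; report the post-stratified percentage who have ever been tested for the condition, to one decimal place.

55.5%

Naive respondent-only estimate (weights = respondent counts):
  (80/680)×60.3 + (400/680)×40.9 + (80/680)×44 + (120/680)×70.7 = 48.8059%
Post-stratifying to population shares instead:
  0.11×60.3 + 0.15×40.9 + 0.36×44 + 0.38×70.7 = 55.474%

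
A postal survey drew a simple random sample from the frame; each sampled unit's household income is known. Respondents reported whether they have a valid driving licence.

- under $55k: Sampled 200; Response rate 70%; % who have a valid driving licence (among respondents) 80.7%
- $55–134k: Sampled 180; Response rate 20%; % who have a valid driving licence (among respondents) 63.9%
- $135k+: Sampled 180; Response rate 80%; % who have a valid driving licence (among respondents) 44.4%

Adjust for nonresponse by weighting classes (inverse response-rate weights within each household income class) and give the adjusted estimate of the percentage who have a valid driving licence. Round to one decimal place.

Each respondent's weight = sampled/responded in their class; summing within a class gives n_sampled, so:
  under $55k: 200 × 80.7 = 16,140
  $55–134k: 180 × 63.9 = 11,502
  $135k+: 180 × 44.4 = 7992
Adjusted estimate = 35,634 / 560 = 63.6321 → 63.6%.

63.6%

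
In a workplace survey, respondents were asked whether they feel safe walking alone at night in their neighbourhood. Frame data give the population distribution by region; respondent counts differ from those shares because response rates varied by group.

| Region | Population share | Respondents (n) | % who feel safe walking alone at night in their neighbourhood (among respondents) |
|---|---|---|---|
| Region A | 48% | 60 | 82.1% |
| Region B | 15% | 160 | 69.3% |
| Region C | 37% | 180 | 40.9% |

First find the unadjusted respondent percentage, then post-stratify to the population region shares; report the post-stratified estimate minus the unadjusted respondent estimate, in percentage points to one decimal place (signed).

+6.5 percentage points

Naive respondent-only estimate (weights = respondent counts):
  (60/400)×82.1 + (160/400)×69.3 + (180/400)×40.9 = 58.44%
Post-stratifying to population shares instead:
  0.48×82.1 + 0.15×69.3 + 0.37×40.9 = 64.936%
Difference = 64.936 − 58.44 = 6.496 pp.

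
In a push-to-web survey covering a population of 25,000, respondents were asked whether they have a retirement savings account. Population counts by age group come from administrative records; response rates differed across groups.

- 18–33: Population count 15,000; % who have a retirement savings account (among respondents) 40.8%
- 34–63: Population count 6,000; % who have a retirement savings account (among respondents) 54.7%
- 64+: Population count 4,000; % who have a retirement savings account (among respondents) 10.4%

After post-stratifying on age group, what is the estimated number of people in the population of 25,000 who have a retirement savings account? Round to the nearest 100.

Apply each group's respondent rate to its population count:
  18–33: 15,000 × 40.8% = 6120
  34–63: 6,000 × 54.7% = 3282
  64+: 4,000 × 10.4% = 416
Estimated total = 9818 → 9,800.

9,800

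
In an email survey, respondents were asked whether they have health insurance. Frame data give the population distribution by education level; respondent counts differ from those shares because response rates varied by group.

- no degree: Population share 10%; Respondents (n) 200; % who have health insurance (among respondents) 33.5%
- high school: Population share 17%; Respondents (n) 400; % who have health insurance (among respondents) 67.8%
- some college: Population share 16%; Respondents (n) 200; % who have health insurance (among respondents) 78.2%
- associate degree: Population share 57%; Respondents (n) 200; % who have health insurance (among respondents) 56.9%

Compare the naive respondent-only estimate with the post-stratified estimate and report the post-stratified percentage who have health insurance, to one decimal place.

59.8%

Without adjustment, the pooled respondent share is:
  (200/1000)×33.5 + (400/1000)×67.8 + (200/1000)×78.2 + (200/1000)×56.9 = 60.84%
Post-stratifying to population shares instead:
  0.1×33.5 + 0.17×67.8 + 0.16×78.2 + 0.57×56.9 = 59.821%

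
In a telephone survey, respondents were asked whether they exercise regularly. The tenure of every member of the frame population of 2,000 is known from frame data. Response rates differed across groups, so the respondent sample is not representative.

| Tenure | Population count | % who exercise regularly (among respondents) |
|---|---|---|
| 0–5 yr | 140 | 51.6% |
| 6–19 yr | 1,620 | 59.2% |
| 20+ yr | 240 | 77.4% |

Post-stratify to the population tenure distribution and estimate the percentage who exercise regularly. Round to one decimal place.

Each cell contributes population-share × respondent value:
  0–5 yr: (140/2,000) × 51.6 = 3.612
  6–19 yr: (1,620/2,000) × 59.2 = 47.952
  20+ yr: (240/2,000) × 77.4 = 9.288
Post-stratified estimate = 60.852 → 60.9%.

60.9%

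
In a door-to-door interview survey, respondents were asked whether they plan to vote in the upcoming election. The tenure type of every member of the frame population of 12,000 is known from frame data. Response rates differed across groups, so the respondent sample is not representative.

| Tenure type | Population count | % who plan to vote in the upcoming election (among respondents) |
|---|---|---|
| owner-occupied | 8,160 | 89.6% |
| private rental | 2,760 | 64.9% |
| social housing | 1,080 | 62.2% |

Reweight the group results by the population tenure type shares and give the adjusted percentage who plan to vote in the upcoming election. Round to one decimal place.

81.5%

Post-stratification weights by population share, not respondent share:
  owner-occupied: (8,160/12,000) × 89.6 = 60.928
  private rental: (2,760/12,000) × 64.9 = 14.927
  social housing: (1,080/12,000) × 62.2 = 5.598
Post-stratified estimate = 81.453 → 81.5%.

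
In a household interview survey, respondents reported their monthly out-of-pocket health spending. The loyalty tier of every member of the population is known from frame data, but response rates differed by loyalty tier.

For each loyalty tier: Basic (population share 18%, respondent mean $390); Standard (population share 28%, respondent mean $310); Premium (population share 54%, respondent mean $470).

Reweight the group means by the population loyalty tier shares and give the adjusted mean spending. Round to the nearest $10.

Post-stratification weights by population share, not respondent share:
  Basic: 0.18 × 390 = 70.2
  Standard: 0.28 × 310 = 86.8
  Premium: 0.54 × 470 = 253.8
Post-stratified estimate = 410.8 → $410.

$410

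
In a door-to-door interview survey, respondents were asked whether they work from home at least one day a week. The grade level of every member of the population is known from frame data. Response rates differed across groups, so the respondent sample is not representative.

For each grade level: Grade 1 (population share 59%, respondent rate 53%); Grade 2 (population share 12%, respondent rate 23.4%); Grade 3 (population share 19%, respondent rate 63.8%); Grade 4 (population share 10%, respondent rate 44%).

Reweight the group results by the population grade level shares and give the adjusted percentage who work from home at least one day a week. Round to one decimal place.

50.6%

Weight each group's respondent value by its population share:
  Grade 1: 0.59 × 53 = 31.27
  Grade 2: 0.12 × 23.4 = 2.808
  Grade 3: 0.19 × 63.8 = 12.122
  Grade 4: 0.1 × 44 = 4.4
Post-stratified estimate = 50.6 → 50.6%.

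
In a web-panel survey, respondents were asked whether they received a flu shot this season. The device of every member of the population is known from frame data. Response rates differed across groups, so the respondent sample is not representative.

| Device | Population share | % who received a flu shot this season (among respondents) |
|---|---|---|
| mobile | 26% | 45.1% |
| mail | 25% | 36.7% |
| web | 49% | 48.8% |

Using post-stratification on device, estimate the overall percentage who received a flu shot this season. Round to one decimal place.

Reweight to the known device distribution:
  mobile: 0.26 × 45.1 = 11.726
  mail: 0.25 × 36.7 = 9.175
  web: 0.49 × 48.8 = 23.912
Post-stratified estimate = 44.813 → 44.8%.

44.8%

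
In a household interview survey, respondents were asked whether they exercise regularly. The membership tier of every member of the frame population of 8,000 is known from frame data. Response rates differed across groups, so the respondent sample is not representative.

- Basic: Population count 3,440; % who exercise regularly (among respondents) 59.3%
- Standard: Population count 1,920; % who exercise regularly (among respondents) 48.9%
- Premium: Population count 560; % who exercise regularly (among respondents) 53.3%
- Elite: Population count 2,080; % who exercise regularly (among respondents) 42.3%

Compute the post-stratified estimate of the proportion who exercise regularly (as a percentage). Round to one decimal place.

52.0%

Each cell contributes population-share × respondent value:
  Basic: (3,440/8,000) × 59.3 = 25.499
  Standard: (1,920/8,000) × 48.9 = 11.736
  Premium: (560/8,000) × 53.3 = 3.731
  Elite: (2,080/8,000) × 42.3 = 10.998
Post-stratified estimate = 51.964 → 52.0%.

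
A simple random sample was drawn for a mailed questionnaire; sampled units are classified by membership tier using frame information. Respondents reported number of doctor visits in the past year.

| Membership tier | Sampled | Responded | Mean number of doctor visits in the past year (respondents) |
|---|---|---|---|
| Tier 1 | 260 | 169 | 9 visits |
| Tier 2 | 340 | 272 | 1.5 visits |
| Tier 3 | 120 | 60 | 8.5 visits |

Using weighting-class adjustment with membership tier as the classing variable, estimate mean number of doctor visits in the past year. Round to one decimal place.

Response rates by class: Tier 1 169/260 = 65%, Tier 2 272/340 = 80%, Tier 3 60/120 = 50%.
Each respondent's weight = sampled/responded in their class; summing within a class gives n_sampled, so:
  Tier 1: 260 × 9 = 2340
  Tier 2: 340 × 1.5 = 510
  Tier 3: 120 × 8.5 = 1020
Adjusted estimate = 3870 / 720 = 5.375 → 5.4.

5.4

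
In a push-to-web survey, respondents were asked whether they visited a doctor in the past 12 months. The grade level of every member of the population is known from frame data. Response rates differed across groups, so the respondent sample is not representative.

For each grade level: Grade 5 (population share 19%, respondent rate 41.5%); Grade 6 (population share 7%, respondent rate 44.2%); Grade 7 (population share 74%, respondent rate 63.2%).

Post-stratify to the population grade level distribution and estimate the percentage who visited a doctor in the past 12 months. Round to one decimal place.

57.7%

Weight each group's respondent value by its population share:
  Grade 5: 0.19 × 41.5 = 7.885
  Grade 6: 0.07 × 44.2 = 3.094
  Grade 7: 0.74 × 63.2 = 46.768
Post-stratified estimate = 57.747 → 57.7%.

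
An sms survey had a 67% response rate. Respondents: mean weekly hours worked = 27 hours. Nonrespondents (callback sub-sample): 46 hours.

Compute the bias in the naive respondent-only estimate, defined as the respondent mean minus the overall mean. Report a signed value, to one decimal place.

-6.3

Nonresponse fraction = 1 − 0.67 = 0.33.
Bias = (nonresponse fraction) × (respondent mean − nonrespondent mean)
     = 0.33 × (27 − 46) = 0.33 × -19 = -6.27.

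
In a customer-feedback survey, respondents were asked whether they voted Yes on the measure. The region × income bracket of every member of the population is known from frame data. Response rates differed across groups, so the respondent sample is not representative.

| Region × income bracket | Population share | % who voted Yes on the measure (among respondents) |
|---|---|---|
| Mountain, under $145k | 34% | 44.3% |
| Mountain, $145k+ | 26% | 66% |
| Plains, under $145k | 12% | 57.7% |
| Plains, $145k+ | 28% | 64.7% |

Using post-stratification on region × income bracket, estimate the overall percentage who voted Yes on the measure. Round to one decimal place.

57.3%

Each cell contributes population-share × respondent value:
  Mountain, under $145k: 0.34 × 44.3 = 15.062
  Mountain, $145k+: 0.26 × 66 = 17.16
  Plains, under $145k: 0.12 × 57.7 = 6.924
  Plains, $145k+: 0.28 × 64.7 = 18.116
Post-stratified estimate = 57.262 → 57.3%.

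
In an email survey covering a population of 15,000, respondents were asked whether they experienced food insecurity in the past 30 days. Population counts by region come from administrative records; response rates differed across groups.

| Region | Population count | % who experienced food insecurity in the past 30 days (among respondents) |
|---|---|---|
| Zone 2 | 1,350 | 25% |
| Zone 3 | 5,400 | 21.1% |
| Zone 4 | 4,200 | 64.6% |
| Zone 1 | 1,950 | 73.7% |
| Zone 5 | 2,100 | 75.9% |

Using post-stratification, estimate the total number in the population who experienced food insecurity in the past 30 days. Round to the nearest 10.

7,220

Estimated count per cell = population count × respondent percentage:
  Zone 2: 1,350 × 25% = 337.5
  Zone 3: 5,400 × 21.1% = 1139.4
  Zone 4: 4,200 × 64.6% = 2713.2
  Zone 1: 1,950 × 73.7% = 1437.15
  Zone 5: 2,100 × 75.9% = 1593.9
Estimated total = 7221.15 → 7,220.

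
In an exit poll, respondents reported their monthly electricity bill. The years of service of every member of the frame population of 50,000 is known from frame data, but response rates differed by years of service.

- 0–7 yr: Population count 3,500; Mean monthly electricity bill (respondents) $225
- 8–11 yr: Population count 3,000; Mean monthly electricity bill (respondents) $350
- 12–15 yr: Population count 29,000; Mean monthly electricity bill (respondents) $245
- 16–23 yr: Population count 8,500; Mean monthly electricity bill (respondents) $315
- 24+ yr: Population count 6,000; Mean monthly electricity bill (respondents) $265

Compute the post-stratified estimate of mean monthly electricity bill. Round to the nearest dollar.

Each cell contributes population-share × respondent value:
  0–7 yr: (3,500/50,000) × 225 = 15.75
  8–11 yr: (3,000/50,000) × 350 = 21
  12–15 yr: (29,000/50,000) × 245 = 142.1
  16–23 yr: (8,500/50,000) × 315 = 53.55
  24+ yr: (6,000/50,000) × 265 = 31.8
Post-stratified estimate = 264.2 → $264.

$264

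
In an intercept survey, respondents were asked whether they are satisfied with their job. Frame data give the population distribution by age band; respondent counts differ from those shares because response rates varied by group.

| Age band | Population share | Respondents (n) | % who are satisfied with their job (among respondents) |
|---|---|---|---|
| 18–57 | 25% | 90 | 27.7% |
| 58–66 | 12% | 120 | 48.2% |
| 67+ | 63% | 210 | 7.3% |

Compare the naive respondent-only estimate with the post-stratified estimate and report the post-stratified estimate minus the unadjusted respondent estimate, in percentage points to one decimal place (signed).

Naive respondent-only estimate (weights = respondent counts):
  (90/420)×27.7 + (120/420)×48.2 + (210/420)×7.3 = 23.3571%
Post-stratifying to population shares instead:
  0.25×27.7 + 0.12×48.2 + 0.63×7.3 = 17.308%
Difference = 17.308 − 23.3571 = -6.0491 pp.

-6.0 percentage points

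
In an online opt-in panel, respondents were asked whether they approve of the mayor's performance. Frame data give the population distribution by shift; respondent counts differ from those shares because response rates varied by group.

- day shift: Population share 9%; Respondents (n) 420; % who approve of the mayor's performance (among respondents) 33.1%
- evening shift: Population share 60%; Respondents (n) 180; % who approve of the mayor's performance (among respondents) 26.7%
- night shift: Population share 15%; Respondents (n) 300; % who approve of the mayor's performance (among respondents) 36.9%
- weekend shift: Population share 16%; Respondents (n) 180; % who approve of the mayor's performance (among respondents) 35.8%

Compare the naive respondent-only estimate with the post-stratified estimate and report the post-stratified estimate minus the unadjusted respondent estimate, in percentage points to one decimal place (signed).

Without adjustment, the pooled respondent share is:
  (420/1080)×33.1 + (180/1080)×26.7 + (300/1080)×36.9 + (180/1080)×35.8 = 33.5389%
Post-stratified estimate weights by population shares:
  0.09×33.1 + 0.6×26.7 + 0.15×36.9 + 0.16×35.8 = 30.262%
Difference = 30.262 − 33.5389 = -3.2769 pp.

-3.3 percentage points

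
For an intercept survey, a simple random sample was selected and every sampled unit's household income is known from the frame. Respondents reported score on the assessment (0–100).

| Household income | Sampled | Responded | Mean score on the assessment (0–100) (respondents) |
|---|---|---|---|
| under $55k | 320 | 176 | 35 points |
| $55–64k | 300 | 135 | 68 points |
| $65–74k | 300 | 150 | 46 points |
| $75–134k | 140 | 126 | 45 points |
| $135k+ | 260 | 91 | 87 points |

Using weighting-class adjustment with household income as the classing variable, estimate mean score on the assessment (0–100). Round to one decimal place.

56.3

Response rates by class: under $55k 176/320 = 55%, $55–64k 135/300 = 45%, $65–74k 150/300 = 50%, $75–134k 126/140 = 90%, $135k+ 91/260 = 35%.
With weight = n_sampled/n_responded per class, the weighted class total is n_sampled:
  under $55k: 320 × 35 = 11,200
  $55–64k: 300 × 68 = 20,400
  $65–74k: 300 × 46 = 13,800
  $75–134k: 140 × 45 = 6300
  $135k+: 260 × 87 = 22,620
Adjusted estimate = 74,320 / 1,320 = 56.303 → 56.3.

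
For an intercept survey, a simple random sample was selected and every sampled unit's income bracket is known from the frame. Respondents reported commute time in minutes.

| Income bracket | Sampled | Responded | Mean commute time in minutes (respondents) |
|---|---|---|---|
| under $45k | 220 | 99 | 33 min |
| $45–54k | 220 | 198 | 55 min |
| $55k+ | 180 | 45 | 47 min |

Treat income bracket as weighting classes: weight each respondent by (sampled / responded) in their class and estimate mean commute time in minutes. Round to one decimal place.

Response rates by class: under $45k 99/220 = 45%, $45–54k 198/220 = 90%, $55k+ 45/180 = 25%.
Inverse-response-rate weighting restores each class to its sampled count, so class totals weight by n_sampled:
  under $45k: 220 × 33 = 7260
  $45–54k: 220 × 55 = 12,100
  $55k+: 180 × 47 = 8460
Adjusted estimate = 27,820 / 620 = 44.871 → 44.9.

44.9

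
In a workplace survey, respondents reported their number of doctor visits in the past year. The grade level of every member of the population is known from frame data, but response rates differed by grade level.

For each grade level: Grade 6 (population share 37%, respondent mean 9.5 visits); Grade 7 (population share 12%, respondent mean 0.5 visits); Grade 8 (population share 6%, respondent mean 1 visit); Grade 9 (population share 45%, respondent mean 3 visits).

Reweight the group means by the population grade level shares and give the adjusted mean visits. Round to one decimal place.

Post-stratification weights by population share, not respondent share:
  Grade 6: 0.37 × 9.5 = 3.515
  Grade 7: 0.12 × 0.5 = 0.06
  Grade 8: 0.06 × 1 = 0.06
  Grade 9: 0.45 × 3 = 1.35
Post-stratified estimate = 4.985 → 5.0.

5.0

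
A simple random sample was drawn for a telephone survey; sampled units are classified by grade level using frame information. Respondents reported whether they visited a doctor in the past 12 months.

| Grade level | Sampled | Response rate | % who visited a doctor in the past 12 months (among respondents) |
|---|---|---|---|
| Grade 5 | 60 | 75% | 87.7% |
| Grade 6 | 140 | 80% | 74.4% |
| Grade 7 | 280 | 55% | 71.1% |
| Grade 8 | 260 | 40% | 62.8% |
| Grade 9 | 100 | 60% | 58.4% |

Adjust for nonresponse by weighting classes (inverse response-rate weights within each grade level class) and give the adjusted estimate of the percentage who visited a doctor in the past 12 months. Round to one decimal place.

68.8%

Inverse-response-rate weighting restores each class to its sampled count, so class totals weight by n_sampled:
  Grade 5: 60 × 87.7 = 5262
  Grade 6: 140 × 74.4 = 10,416
  Grade 7: 280 × 71.1 = 19,908
  Grade 8: 260 × 62.8 = 16,328
  Grade 9: 100 × 58.4 = 5840
Adjusted estimate = 57,754 / 840 = 68.7548 → 68.8%.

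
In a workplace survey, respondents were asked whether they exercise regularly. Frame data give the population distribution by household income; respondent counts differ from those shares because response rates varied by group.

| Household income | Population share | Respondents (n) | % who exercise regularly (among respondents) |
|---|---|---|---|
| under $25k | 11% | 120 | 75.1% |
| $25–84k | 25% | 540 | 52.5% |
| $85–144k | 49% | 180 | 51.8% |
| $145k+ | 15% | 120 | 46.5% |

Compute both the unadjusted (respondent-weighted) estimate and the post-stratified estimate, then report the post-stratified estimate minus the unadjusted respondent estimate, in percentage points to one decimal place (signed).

-0.7 percentage points

Without adjustment, the pooled respondent share is:
  (120/960)×75.1 + (540/960)×52.5 + (180/960)×51.8 + (120/960)×46.5 = 54.4438%
Reweighting by population household income shares:
  0.11×75.1 + 0.25×52.5 + 0.49×51.8 + 0.15×46.5 = 53.743%
Difference = 53.743 − 54.4438 = -0.7008 pp.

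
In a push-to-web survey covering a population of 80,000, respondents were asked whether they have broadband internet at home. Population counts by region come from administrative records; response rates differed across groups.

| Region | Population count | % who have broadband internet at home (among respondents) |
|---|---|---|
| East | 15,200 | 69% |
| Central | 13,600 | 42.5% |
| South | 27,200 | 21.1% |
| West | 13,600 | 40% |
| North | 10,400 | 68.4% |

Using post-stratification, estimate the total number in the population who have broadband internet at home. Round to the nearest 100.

34,600

Estimated count per cell = population count × respondent percentage:
  East: 15,200 × 69% = 10,488
  Central: 13,600 × 42.5% = 5780
  South: 27,200 × 21.1% = 5739.2
  West: 13,600 × 40% = 5440
  North: 10,400 × 68.4% = 7113.6
Estimated total = 34560.8 → 34,600.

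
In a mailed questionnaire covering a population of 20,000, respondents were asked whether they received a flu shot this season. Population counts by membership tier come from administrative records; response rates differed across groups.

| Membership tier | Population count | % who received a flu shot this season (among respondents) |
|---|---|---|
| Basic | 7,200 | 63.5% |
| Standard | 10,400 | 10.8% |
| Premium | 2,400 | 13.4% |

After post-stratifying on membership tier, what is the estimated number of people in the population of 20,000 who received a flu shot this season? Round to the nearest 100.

Estimated count per cell = population count × respondent percentage:
  Basic: 7,200 × 63.5% = 4572
  Standard: 10,400 × 10.8% = 1123.2
  Premium: 2,400 × 13.4% = 321.6
Estimated total = 6016.8 → 6,000.

6,000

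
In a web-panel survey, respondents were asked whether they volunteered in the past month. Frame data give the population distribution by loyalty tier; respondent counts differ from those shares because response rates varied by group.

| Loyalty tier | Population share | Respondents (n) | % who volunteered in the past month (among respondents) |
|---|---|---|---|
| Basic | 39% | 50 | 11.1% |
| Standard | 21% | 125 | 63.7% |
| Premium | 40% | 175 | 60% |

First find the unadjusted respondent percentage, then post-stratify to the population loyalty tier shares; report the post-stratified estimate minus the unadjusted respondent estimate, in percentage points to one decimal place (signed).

-12.6 percentage points

Naive respondent-only estimate (weights = respondent counts):
  (50/350)×11.1 + (125/350)×63.7 + (175/350)×60 = 54.3357%
Post-stratifying to population shares instead:
  0.39×11.1 + 0.21×63.7 + 0.4×60 = 41.706%
Difference = 41.706 − 54.3357 = -12.6297 pp.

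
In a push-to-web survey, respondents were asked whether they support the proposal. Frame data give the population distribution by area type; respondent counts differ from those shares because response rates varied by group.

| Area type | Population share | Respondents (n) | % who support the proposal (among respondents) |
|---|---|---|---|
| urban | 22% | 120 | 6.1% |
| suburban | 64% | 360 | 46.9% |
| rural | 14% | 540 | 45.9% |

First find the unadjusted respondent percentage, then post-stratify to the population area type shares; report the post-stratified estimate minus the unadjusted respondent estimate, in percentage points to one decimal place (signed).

Without adjustment, the pooled respondent share is:
  (120/1020)×6.1 + (360/1020)×46.9 + (540/1020)×45.9 = 41.5706%
Reweighting by population area type shares:
  0.22×6.1 + 0.64×46.9 + 0.14×45.9 = 37.784%
Difference = 37.784 − 41.5706 = -3.7866 pp.

-3.8 percentage points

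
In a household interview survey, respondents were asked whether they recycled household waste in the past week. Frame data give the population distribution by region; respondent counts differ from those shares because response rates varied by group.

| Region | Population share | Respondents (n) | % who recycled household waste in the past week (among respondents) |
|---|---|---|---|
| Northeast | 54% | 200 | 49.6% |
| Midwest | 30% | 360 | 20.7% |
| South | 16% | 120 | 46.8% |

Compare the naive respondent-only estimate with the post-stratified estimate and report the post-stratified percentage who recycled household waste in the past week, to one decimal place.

Without adjustment, the pooled respondent share is:
  (200/680)×49.6 + (360/680)×20.7 + (120/680)×46.8 = 33.8059%
Post-stratifying to population shares instead:
  0.54×49.6 + 0.3×20.7 + 0.16×46.8 = 40.482%

40.5%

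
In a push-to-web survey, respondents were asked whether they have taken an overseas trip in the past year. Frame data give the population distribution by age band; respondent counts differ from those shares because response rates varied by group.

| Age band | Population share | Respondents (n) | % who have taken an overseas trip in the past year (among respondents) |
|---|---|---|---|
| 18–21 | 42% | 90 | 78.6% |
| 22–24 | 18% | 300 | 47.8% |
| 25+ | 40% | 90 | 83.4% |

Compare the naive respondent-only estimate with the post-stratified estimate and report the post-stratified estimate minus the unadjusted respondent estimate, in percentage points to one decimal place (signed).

Naive respondent-only estimate (weights = respondent counts):
  (90/480)×78.6 + (300/480)×47.8 + (90/480)×83.4 = 60.25%
Post-stratified estimate weights by population shares:
  0.42×78.6 + 0.18×47.8 + 0.4×83.4 = 74.976%
Difference = 74.976 − 60.25 = 14.726 pp.

+14.7 percentage points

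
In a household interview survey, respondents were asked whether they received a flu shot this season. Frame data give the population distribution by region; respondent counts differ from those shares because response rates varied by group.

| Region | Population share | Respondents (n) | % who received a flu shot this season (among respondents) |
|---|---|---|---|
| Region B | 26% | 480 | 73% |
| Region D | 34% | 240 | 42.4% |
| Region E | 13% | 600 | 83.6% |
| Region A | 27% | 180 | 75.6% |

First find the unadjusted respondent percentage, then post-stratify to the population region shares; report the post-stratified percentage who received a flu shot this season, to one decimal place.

64.7%

Without adjustment, the pooled respondent share is:
  (480/1500)×73 + (240/1500)×42.4 + (600/1500)×83.6 + (180/1500)×75.6 = 72.656%
Post-stratifying to population shares instead:
  0.26×73 + 0.34×42.4 + 0.13×83.6 + 0.27×75.6 = 64.676%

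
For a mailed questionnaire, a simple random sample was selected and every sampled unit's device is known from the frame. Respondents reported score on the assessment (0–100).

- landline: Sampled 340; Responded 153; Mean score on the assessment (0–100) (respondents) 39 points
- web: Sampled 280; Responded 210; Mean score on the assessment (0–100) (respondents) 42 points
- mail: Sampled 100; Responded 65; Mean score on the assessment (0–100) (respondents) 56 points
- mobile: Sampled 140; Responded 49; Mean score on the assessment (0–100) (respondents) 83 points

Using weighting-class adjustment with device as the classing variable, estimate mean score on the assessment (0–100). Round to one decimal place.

49.1

Class response rates: landline 153/340 = 45%, web 210/280 = 75%, mail 65/100 = 65%, mobile 49/140 = 35%.
Weighting each respondent by the inverse class response rate inflates each class back to its sampled size, so the class weight is n_sampled:
  landline: 340 × 39 = 13,260
  web: 280 × 42 = 11,760
  mail: 100 × 56 = 5600
  mobile: 140 × 83 = 11,620
Adjusted estimate = 42,240 / 860 = 49.1163 → 49.1.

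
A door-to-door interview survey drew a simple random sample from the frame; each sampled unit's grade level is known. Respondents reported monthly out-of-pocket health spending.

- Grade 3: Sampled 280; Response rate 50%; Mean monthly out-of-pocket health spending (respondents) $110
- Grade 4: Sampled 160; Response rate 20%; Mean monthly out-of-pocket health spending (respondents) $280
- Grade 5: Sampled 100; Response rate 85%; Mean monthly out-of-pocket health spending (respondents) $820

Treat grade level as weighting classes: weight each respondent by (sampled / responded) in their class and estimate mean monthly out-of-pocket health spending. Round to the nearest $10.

Inverse-response-rate weighting restores each class to its sampled count, so class totals weight by n_sampled:
  Grade 3: 280 × 110 = 30,800
  Grade 4: 160 × 280 = 44,800
  Grade 5: 100 × 820 = 82,000
Adjusted estimate = 157,600 / 540 = 291.852 → $290.

$290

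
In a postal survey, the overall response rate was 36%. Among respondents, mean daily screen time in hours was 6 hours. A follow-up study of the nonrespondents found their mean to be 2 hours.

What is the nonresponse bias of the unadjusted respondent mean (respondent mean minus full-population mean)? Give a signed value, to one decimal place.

+2.6

Nonresponse fraction = 1 − 0.36 = 0.64.
Bias = (nonresponse fraction) × (respondent mean − nonrespondent mean)
     = 0.64 × (6 − 2) = 0.64 × 4 = 2.56.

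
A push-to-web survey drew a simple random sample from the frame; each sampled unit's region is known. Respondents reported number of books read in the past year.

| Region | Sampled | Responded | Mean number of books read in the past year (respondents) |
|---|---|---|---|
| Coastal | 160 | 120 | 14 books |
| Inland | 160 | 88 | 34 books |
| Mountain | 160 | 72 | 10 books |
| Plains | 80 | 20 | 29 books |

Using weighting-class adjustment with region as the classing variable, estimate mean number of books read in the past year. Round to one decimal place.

20.7

Response rates by class: Coastal 120/160 = 75%, Inland 88/160 = 55%, Mountain 72/160 = 45%, Plains 20/80 = 25%.
With weight = n_sampled/n_responded per class, the weighted class total is n_sampled:
  Coastal: 160 × 14 = 2240
  Inland: 160 × 34 = 5440
  Mountain: 160 × 10 = 1600
  Plains: 80 × 29 = 2320
Adjusted estimate = 11,600 / 560 = 20.7143 → 20.7.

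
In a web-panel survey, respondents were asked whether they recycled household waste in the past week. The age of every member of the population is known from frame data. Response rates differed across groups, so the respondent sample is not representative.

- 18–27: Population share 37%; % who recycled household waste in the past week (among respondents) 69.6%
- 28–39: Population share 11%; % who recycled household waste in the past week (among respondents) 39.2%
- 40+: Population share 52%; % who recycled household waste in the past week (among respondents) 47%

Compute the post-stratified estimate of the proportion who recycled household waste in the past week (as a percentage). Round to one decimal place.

54.5%

Weight each group's respondent value by its population share:
  18–27: 0.37 × 69.6 = 25.752
  28–39: 0.11 × 39.2 = 4.312
  40+: 0.52 × 47 = 24.44
Post-stratified estimate = 54.504 → 54.5%.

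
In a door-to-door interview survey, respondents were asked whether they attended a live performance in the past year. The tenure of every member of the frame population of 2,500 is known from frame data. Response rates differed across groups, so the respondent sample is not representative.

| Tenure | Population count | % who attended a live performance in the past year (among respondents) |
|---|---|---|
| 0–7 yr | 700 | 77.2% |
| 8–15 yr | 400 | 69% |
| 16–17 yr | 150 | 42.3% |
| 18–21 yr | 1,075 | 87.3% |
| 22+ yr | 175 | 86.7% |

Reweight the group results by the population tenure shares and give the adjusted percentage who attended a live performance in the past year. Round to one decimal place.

78.8%

Reweight to the known tenure distribution:
  0–7 yr: (700/2,500) × 77.2 = 21.616
  8–15 yr: (400/2,500) × 69 = 11.04
  16–17 yr: (150/2,500) × 42.3 = 2.538
  18–21 yr: (1,075/2,500) × 87.3 = 37.539
  22+ yr: (175/2,500) × 86.7 = 6.069
Post-stratified estimate = 78.802 → 78.8%.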